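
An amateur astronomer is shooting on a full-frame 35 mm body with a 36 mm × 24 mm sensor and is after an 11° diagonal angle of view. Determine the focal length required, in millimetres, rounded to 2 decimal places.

224.67 mm

Sensor diagonal = √(36² + 24²) = √1872.0000 ≈ 43.2666 mm.
From α = 2·arctan(d/2f) we get f = d / (2·tan(α/2)).
With d = 43.2666 mm and α/2 = 5.5°, tan(α/2) ≈ 0.09629, so f ≈ 43.2666 / 0.19258 ≈ 224.6705 mm.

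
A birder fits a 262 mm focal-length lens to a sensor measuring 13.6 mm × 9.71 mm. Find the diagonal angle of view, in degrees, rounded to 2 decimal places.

Sensor diagonal = √(13.6² + 9.71²) = √279.2441 ≈ 16.7106 mm.
Angle of view α = 2·arctan(d/2f) with d = 16.7106 mm and f = 262 mm.
d/2f = 0.03189; arctan(0.03189) ≈ 1.8266°, so α ≈ 3.6531°.

3.65°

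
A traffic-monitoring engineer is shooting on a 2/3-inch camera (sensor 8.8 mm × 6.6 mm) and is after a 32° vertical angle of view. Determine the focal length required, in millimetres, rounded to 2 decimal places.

From α = 2·arctan(h/2f) we get f = h / (2·tan(α/2)).
With h = 6.6 mm and α/2 = 16°, tan(α/2) ≈ 0.28675, so f ≈ 6.6 / 0.57349 ≈ 11.5085 mm.

11.51 mm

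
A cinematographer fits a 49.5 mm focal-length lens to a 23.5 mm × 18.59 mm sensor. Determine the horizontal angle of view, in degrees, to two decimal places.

Angle of view α = 2·arctan(w/2f) with w = 23.5 mm and f = 49.5 mm.
w/2f = 0.23737; arctan(0.23737) ≈ 13.3534°, so α ≈ 26.7067°.

26.71°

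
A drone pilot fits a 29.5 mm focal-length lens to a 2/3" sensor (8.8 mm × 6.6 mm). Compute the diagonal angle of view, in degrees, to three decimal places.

21.122°

Sensor diagonal = √(8.8² + 6.6²) = √121.0000 ≈ 11.0000 mm.
Angle of view α = 2·arctan(d/2f) with d = 11.0000 mm and f = 29.5 mm.
d/2f = 0.18644; arctan(0.18644) ≈ 10.5610°, so α ≈ 21.1220°.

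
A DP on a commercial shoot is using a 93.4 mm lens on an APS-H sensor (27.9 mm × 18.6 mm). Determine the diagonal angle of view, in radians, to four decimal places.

Sensor diagonal = √(27.9² + 18.6²) = √1124.3700 ≈ 33.5316 mm.
Angle of view α = 2·arctan(d/2f) with d = 33.5316 mm and f = 93.4 mm.
d/2f = 0.17951; arctan(0.17951) ≈ 0.1776 rad, so α ≈ 0.3552 rad.

0.3552 rad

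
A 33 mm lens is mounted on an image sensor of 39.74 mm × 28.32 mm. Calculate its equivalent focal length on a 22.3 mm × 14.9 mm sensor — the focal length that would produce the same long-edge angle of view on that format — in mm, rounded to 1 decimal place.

Equal angle of view means equal width/f ratio, so f₂ = f₁ · (width₂/width₁) = 33 × 22.3/39.74.
f₂ = 33 × 0.56115 ≈ 18.518 mm.

18.5 mm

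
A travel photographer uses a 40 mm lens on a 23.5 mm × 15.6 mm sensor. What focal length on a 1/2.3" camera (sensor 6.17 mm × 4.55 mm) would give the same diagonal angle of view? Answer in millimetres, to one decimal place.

Sensor diagonal = √(23.5² + 15.6²) = √795.6100 ≈ 28.2066 mm.
Sensor diagonal = √(6.17² + 4.55²) = √58.7714 ≈ 7.6663 mm.
Equal angle of view means equal diagonal/f ratio, so f₂ = f₁ · (diagonal₂/diagonal₁) = 40 × 7.6663/28.2066.
f₂ = 40 × 0.27179 ≈ 10.872 mm.

10.9 mm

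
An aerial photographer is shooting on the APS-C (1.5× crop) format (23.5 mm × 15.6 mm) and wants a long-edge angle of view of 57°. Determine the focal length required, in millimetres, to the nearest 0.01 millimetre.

From α = 2·arctan(w/2f) we get f = w / (2·tan(α/2)).
With w = 23.5 mm and α/2 = 28.5°, tan(α/2) ≈ 0.54296, so f ≈ 23.5 / 1.08591 ≈ 21.6408 mm.

21.64 mm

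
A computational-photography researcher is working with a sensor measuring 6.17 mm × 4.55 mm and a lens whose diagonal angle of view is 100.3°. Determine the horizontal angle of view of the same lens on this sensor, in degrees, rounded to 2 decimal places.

Sensor diagonal = √(6.17² + 4.55²) = √58.7714 ≈ 7.6663 mm.
From the diagonal AOV: f = 7.6663 / (2·tan(50.15°)) = 7.6663 / 2.39622 ≈ 3.1993 mm.
Horizontal AOV = 2·arctan(6.17 / (2 × 3.1993)) = 2·arctan(0.96427) ≈ 87.9158°.

87.92°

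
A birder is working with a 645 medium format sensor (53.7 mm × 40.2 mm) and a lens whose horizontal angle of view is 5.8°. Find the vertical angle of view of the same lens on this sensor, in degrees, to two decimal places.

4.34°

From the horizontal AOV: f = 53.7 / (2·tan(2.9°)) = 53.7 / 0.10132 ≈ 530.0268 mm.
Vertical AOV = 2·arctan(40.2 / (2 × 530.0268)) = 2·arctan(0.03792) ≈ 4.3435°.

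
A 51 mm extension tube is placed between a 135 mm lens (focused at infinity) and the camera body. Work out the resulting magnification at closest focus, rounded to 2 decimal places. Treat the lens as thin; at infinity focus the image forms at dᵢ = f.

0.38×

The tube moves the image plane from f to f + e, so dᵢ = 135 + 51 = 186 mm. Focus is achieved when 1/f = 1/dₒ + 1/dᵢ, giving dₒ = 1/(1/f − 1/(f+e)).
Magnification m = dᵢ/dₒ = (f+e)·(1/f − 1/(f+e)) = e/f = 51/135 ≈ 0.3778.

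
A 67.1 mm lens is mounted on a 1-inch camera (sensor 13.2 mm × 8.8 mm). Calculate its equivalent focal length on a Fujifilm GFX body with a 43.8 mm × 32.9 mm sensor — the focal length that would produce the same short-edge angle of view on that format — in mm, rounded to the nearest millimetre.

Equal angle of view means equal height/f ratio, so f₂ = f₁ · (height₂/height₁) = 67.1 × 32.9/8.8.
f₂ = 67.1 × 3.73864 ≈ 250.862 mm.

251 mm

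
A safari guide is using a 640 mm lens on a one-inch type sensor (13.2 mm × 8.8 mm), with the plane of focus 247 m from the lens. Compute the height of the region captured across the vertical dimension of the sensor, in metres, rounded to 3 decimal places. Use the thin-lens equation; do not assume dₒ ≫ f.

3.387 m

dₒ: 247 m = 247000 mm.
Similar triangles through the lens centre give W/dₒ = h/dᵢ; with 1/f = 1/dₒ + 1/dᵢ this gives W = h·(dₒ − f)/f.
W = 8.8 mm × (247000 − 640) / 640 = 8.8 × 384.9375 ≈ 3387.450 mm = 3.38745 m.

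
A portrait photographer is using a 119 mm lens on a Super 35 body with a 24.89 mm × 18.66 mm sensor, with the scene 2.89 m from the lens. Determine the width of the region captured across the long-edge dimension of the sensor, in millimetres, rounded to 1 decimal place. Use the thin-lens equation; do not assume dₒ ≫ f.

579.6 mm

dₒ: 2.89 m = 2890 mm.
Similar triangles through the lens centre give W/dₒ = w/dᵢ; with 1/f = 1/dₒ + 1/dᵢ this gives W = w·(dₒ − f)/f.
W = 24.89 mm × (2890 − 119) / 119 = 24.89 × 23.2857 ≈ 579.581 mm.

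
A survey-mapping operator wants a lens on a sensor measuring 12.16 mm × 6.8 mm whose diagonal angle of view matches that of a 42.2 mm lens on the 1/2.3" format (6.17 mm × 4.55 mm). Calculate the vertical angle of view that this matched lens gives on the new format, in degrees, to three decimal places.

Sensor diagonal = √(6.17² + 4.55²) = √58.7714 ≈ 7.6663 mm.
Sensor diagonal = √(12.16² + 6.8²) = √194.1056 ≈ 13.9322 mm.
Equal diagonal AOV ⇒ f₂ = f₁ · 13.9322/7.6663 = 42.2 × 1.81734 ≈ 76.6917 mm.
Vertical AOV on the new format = 2·arctan(6.8 / (2 × 76.6917)) = 2·arctan(0.04433) ≈ 5.0769°.

5.077°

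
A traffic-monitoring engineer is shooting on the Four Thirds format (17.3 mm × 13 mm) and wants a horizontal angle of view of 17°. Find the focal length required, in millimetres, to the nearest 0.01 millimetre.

57.88 mm

From α = 2·arctan(w/2f) we get f = w / (2·tan(α/2)).
With w = 17.3 mm and α/2 = 8.5°, tan(α/2) ≈ 0.14945, so f ≈ 17.3 / 0.29890 ≈ 57.8785 mm.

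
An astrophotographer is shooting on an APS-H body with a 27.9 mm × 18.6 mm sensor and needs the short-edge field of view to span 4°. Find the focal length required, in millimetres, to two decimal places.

266.32 mm

From α = 2·arctan(h/2f) we get f = h / (2·tan(α/2)).
With h = 18.6 mm and α/2 = 2°, tan(α/2) ≈ 0.03492, so f ≈ 18.6 / 0.06984 ≈ 266.3172 mm.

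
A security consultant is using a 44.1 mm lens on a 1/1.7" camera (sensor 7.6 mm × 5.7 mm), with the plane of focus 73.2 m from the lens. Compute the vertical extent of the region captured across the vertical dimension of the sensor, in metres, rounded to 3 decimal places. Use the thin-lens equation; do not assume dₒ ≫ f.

dₒ: 73.2 m = 73200 mm.
Similar triangles through the lens centre give W/dₒ = h/dᵢ; with 1/f = 1/dₒ + 1/dᵢ this gives W = h·(dₒ − f)/f.
W = 5.7 mm × (73200 − 44.1) / 44.1 = 5.7 × 1658.8639 ≈ 9455.524 mm = 9.45552 m.

9.456 m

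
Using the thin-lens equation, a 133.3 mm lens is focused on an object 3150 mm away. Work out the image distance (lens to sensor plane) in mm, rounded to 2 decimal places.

139.19 mm

1/dᵢ = 1/f − 1/dₒ = 1/133.3 − 1/3150 = 0.0071844 mm⁻¹.
dᵢ = 1/0.0071844 ≈ 139.1902 mm.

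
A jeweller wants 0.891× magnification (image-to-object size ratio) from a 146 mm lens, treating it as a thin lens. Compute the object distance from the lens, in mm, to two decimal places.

309.86 mm

With m = dᵢ/dₒ and 1/f = 1/dₒ + 1/dᵢ, substituting dᵢ = m·dₒ gives 1/f = (1 + 1/m)/dₒ, hence dₒ = f·(1 + 1/m).
dₒ = 146 × (1 + 1/0.891) = 146 × 2.12233 ≈ 309.861 mm.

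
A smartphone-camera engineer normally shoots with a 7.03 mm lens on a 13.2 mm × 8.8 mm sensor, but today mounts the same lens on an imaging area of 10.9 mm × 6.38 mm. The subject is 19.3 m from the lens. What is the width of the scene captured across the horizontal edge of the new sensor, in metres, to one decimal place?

29.9 m

The focal length stays 7.03 mm; the relevant sensor dimension is now w = 10.9 mm. Object distance dₒ = 19.3 m = 19300 mm.
Thin-lens field width W = w·(dₒ − f)/f = 10.9 × (19300 − 7.03)/7.03 ≈ 29913.709 mm = 29.9137 m.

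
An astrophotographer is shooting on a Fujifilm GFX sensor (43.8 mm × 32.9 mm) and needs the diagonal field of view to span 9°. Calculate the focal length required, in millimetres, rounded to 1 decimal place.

Sensor diagonal = √(43.8² + 32.9²) = √3000.8500 ≈ 54.7800 mm.
From α = 2·arctan(d/2f) we get f = d / (2·tan(α/2)).
With d = 54.7800 mm and α/2 = 4.5°, tan(α/2) ≈ 0.07870, so f ≈ 54.7800 / 0.15740 ≈ 348.0230 mm.

348.0 mm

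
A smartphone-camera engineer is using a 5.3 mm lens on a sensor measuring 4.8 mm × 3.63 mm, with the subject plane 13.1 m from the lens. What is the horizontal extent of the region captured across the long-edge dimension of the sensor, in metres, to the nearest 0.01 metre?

11.86 m

dₒ: 13.1 m = 13100 mm.
Similar triangles through the lens centre give W/dₒ = w/dᵢ; with 1/f = 1/dₒ + 1/dᵢ this gives W = w·(dₒ − f)/f.
W = 4.8 mm × (13100 − 5.3) / 5.3 = 4.8 × 2470.6981 ≈ 11859.351 mm = 11.8594 m.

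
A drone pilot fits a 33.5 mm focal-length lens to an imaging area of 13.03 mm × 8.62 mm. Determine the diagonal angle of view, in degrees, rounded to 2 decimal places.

26.25°

Sensor diagonal = √(13.03² + 8.62²) = √244.0853 ≈ 15.6232 mm.
Angle of view α = 2·arctan(d/2f) with d = 15.6232 mm and f = 33.5 mm.
d/2f = 0.23318; arctan(0.23318) ≈ 13.1258°, so α ≈ 26.2517°.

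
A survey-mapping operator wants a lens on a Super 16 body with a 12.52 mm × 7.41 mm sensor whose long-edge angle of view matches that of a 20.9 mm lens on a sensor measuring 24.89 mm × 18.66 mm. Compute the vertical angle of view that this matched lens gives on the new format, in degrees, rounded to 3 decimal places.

Equal long-edge AOV ⇒ f₂ = f₁ · 12.52/24.89 = 20.9 × 0.50301 ≈ 10.5130 mm.
Vertical AOV on the new format = 2·arctan(7.41 / (2 × 10.5130)) = 2·arctan(0.35242) ≈ 38.8271°.

38.827°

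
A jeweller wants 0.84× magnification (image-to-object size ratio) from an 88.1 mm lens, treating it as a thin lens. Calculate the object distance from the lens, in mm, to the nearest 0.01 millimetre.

192.98 mm

With m = dᵢ/dₒ and 1/f = 1/dₒ + 1/dᵢ, substituting dᵢ = m·dₒ gives 1/f = (1 + 1/m)/dₒ, hence dₒ = f·(1 + 1/m).
dₒ = 88.1 × (1 + 1/0.84) = 88.1 × 2.19048 ≈ 192.981 mm.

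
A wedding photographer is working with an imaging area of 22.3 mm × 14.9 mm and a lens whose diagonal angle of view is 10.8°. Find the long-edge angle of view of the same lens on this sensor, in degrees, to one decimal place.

9.0°

Sensor diagonal = √(22.3² + 14.9²) = √719.3000 ≈ 26.8198 mm.
From the diagonal AOV: f = 26.8198 / (2·tan(5.4°)) = 26.8198 / 0.18906 ≈ 141.8618 mm.
Long-edge AOV = 2·arctan(22.3 / (2 × 141.8618)) = 2·arctan(0.07860) ≈ 8.9881°.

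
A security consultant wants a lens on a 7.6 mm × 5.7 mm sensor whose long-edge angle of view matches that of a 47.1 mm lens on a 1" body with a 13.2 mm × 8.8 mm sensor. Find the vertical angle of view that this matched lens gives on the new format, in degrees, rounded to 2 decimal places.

12.00°

Equal long-edge AOV ⇒ f₂ = f₁ · 7.6/13.2 = 47.1 × 0.57576 ≈ 27.1182 mm.
Vertical AOV on the new format = 2·arctan(5.7 / (2 × 27.1182)) = 2·arctan(0.10510) ≈ 11.9990°.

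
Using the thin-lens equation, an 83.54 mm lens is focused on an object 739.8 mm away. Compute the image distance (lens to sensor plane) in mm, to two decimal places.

94.17 mm

1/dᵢ = 1/f − 1/dₒ = 1/83.54 − 1/739.8 = 0.0106186 mm⁻¹.
dᵢ = 1/0.0106186 ≈ 94.1744 mm.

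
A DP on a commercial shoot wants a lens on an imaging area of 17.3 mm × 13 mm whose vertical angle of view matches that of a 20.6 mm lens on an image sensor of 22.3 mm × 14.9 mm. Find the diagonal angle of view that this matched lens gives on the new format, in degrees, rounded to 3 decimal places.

Equal vertical AOV ⇒ f₂ = f₁ · 13/14.9 = 20.6 × 0.87248 ≈ 17.9732 mm.
Sensor diagonal = √(17.3² + 13²) = √468.2900 ≈ 21.6400 mm.
Diagonal AOV on the new format = 2·arctan(21.6400 / (2 × 17.9732)) = 2·arctan(0.60201) ≈ 62.0967°.

62.097°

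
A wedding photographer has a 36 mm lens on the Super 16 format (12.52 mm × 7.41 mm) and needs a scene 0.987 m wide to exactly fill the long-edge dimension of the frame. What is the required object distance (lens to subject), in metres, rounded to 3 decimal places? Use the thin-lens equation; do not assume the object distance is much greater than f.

2.874 m

W: 0.987 m = 987 mm.
Magnification m = w/W = dᵢ/dₒ; combined with 1/f = 1/dₒ + 1/dᵢ this gives dₒ = f·(1 + W/w).
dₒ = 36 mm × (1 + 987/12.52) = 36 × 79.8339 ≈ 2874.019 mm = 2.87402 m.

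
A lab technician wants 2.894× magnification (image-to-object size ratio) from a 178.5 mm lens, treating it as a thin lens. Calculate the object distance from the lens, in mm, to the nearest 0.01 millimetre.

240.18 mm

With m = dᵢ/dₒ and 1/f = 1/dₒ + 1/dᵢ, substituting dᵢ = m·dₒ gives 1/f = (1 + 1/m)/dₒ, hence dₒ = f·(1 + 1/m).
dₒ = 178.5 × (1 + 1/2.894) = 178.5 × 1.34554 ≈ 240.179 mm.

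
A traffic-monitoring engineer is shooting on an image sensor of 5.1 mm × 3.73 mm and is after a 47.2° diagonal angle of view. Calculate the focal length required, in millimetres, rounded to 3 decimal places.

7.231 mm

Sensor diagonal = √(5.1² + 3.73²) = √39.9229 ≈ 6.3185 mm.
From α = 2·arctan(d/2f) we get f = d / (2·tan(α/2)).
With d = 6.3185 mm and α/2 = 23.6°, tan(α/2) ≈ 0.43689, so f ≈ 6.3185 / 0.87378 ≈ 7.2312 mm.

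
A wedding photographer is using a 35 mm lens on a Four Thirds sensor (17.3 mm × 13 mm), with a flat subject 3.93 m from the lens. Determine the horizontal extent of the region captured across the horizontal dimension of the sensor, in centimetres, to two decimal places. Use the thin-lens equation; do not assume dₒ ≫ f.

192.52 cm

dₒ: 3.93 m = 3930 mm.
Similar triangles through the lens centre give W/dₒ = w/dᵢ; with 1/f = 1/dₒ + 1/dᵢ this gives W = w·(dₒ − f)/f.
W = 17.3 mm × (3930 − 35) / 35 = 17.3 × 111.2857 ≈ 1925.243 mm = 192.524 cm.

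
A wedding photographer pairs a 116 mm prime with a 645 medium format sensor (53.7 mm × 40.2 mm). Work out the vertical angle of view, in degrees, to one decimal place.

Angle of view α = 2·arctan(h/2f) with h = 40.2 mm and f = 116 mm.
h/2f = 0.17328; arctan(0.17328) ≈ 9.8304°, so α ≈ 19.6607°.

19.7°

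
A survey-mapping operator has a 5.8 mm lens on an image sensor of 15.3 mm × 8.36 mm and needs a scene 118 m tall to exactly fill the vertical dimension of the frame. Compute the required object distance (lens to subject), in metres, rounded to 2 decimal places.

81.87 m

W: 118 m = 118000 mm.
Magnification m = h/W = dᵢ/dₒ; combined with 1/f = 1/dₒ + 1/dᵢ this gives dₒ = f·(1 + W/h).
dₒ = 5.8 mm × (1 + 118000/8.36) = 5.8 × 14115.8325 ≈ 81871.829 mm = 81.8718 m.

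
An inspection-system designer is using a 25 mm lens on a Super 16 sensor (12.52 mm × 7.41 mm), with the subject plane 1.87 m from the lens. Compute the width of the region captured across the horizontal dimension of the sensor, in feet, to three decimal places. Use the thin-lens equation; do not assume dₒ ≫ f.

dₒ: 1.87 m = 1870 mm.
Similar triangles through the lens centre give W/dₒ = w/dᵢ; with 1/f = 1/dₒ + 1/dᵢ this gives W = w·(dₒ − f)/f.
W = 12.52 mm × (1870 − 25) / 25 = 12.52 × 73.8000 ≈ 923.976 mm = 923.976/304.8 ft = 3.03142 ft.

3.031 ft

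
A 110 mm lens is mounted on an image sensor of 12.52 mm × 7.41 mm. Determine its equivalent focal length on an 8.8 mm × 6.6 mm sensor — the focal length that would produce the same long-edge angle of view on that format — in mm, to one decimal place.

77.3 mm

Equal angle of view means equal width/f ratio, so f₂ = f₁ · (width₂/width₁) = 110 × 8.8/12.52.
f₂ = 110 × 0.70288 ≈ 77.316 mm.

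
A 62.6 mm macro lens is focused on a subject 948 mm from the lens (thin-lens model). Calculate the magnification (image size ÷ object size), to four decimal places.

Thin lens: 1/f = 1/dₒ + 1/dᵢ → 1/dᵢ = 1/62.6 − 1/948 = 0.0149196 mm⁻¹, so dᵢ ≈ 67.0260 mm.
Magnification m = dᵢ/dₒ = 67.0260/948 ≈ 0.07070.

0.0707×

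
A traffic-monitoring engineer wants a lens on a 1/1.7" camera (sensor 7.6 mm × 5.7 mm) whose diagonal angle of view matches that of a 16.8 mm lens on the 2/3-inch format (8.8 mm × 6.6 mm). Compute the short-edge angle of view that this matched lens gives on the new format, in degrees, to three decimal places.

Sensor diagonal = √(8.8² + 6.6²) = √121.0000 ≈ 11.0000 mm.
Sensor diagonal = √(7.6² + 5.7²) = √90.2500 ≈ 9.5000 mm.
Equal diagonal AOV ⇒ f₂ = f₁ · 9.5000/11.0000 = 16.8 × 0.86364 ≈ 14.5091 mm.
Short-edge AOV on the new format = 2·arctan(5.7 / (2 × 14.5091)) = 2·arctan(0.19643) ≈ 22.2261°.

22.226°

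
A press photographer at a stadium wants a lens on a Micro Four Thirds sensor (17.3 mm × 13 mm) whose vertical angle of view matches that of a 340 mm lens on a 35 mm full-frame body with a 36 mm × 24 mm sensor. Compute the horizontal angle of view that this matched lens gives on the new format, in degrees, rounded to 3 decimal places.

5.378°

Equal vertical AOV ⇒ f₂ = f₁ · 13/24 = 340 × 0.54167 ≈ 184.1667 mm.
Horizontal AOV on the new format = 2·arctan(17.3 / (2 × 184.1667)) = 2·arctan(0.04697) ≈ 5.3782°.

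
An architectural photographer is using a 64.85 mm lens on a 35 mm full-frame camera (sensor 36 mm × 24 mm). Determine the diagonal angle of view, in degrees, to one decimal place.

Sensor diagonal = √(36² + 24²) = √1872.0000 ≈ 43.2666 mm.
Angle of view α = 2·arctan(d/2f) with d = 43.2666 mm and f = 64.85 mm.
d/2f = 0.33359; arctan(0.33359) ≈ 18.4482°, so α ≈ 36.8964°.

36.9°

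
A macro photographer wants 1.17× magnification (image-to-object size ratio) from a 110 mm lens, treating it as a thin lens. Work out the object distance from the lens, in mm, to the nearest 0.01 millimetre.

With m = dᵢ/dₒ and 1/f = 1/dₒ + 1/dᵢ, substituting dᵢ = m·dₒ gives 1/f = (1 + 1/m)/dₒ, hence dₒ = f·(1 + 1/m).
dₒ = 110 × (1 + 1/1.17) = 110 × 1.85470 ≈ 204.017 mm.

204.02 mm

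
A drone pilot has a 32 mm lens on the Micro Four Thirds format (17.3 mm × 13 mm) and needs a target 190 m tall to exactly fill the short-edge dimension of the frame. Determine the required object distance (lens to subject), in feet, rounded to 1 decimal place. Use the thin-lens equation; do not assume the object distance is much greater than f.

1534.5 ft

W: 190 m = 190000 mm.
Magnification m = h/W = dᵢ/dₒ; combined with 1/f = 1/dₒ + 1/dᵢ this gives dₒ = f·(1 + W/h).
dₒ = 32 mm × (1 + 190000/13) = 32 × 14616.3846 ≈ 467724.308 mm = 467724.308/304.8 ft = 1534.53 ft.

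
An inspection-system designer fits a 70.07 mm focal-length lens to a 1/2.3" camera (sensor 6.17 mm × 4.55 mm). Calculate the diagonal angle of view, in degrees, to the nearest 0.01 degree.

6.26°

Sensor diagonal = √(6.17² + 4.55²) = √58.7714 ≈ 7.6663 mm.
Angle of view α = 2·arctan(d/2f) with d = 7.6663 mm and f = 70.07 mm.
d/2f = 0.05470; arctan(0.05470) ≈ 3.1312°, so α ≈ 6.2624°.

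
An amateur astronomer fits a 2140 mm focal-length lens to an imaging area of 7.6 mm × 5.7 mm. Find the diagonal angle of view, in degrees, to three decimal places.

0.254°

Sensor diagonal = √(7.6² + 5.7²) = √90.2500 ≈ 9.5000 mm.
Angle of view α = 2·arctan(d/2f) with d = 9.5000 mm and f = 2140 mm.
d/2f = 0.00222; arctan(0.00222) ≈ 0.1272°, so α ≈ 0.2544°.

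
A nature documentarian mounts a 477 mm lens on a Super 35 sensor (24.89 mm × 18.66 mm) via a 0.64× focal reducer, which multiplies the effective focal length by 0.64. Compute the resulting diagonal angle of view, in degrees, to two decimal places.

5.83°

Effective focal length f = 477 × 0.64 = 305.28 mm.
Sensor diagonal = √(24.89² + 18.66²) = √967.7077 ≈ 31.1080 mm.
α = 2·arctan(31.108 / (2 × 305.28)) = 2·arctan(0.05095) ≈ 5.8334°.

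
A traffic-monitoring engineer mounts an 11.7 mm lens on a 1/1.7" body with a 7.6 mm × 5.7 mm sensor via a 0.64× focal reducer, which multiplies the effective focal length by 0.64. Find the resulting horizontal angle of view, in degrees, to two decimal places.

Effective focal length f = 11.7 × 0.64 = 7.488 mm.
α = 2·arctan(7.6 / (2 × 7.488)) = 2·arctan(0.50748) ≈ 53.8136°.

53.81°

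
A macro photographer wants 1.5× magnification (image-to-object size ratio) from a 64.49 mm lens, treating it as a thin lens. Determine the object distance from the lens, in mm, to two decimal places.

107.48 mm

With m = dᵢ/dₒ and 1/f = 1/dₒ + 1/dᵢ, substituting dᵢ = m·dₒ gives 1/f = (1 + 1/m)/dₒ, hence dₒ = f·(1 + 1/m).
dₒ = 64.49 × (1 + 1/1.5) = 64.49 × 1.66667 ≈ 107.483 mm.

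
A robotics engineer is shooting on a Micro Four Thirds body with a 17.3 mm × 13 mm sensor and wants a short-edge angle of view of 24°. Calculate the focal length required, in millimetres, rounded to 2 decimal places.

30.58 mm

From α = 2·arctan(h/2f) we get f = h / (2·tan(α/2)).
With h = 13 mm and α/2 = 12°, tan(α/2) ≈ 0.21256, so f ≈ 13 / 0.42511 ≈ 30.5801 mm.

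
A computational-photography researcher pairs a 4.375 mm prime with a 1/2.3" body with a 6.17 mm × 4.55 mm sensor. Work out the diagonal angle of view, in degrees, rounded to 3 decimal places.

82.446°

Sensor diagonal = √(6.17² + 4.55²) = √58.7714 ≈ 7.6663 mm.
Angle of view α = 2·arctan(d/2f) with d = 7.6663 mm and f = 4.375 mm.
d/2f = 0.87614; arctan(0.87614) ≈ 41.2230°, so α ≈ 82.4460°.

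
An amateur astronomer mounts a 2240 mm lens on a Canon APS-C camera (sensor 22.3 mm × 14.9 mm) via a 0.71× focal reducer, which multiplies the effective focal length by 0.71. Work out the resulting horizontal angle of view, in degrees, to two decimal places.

Effective focal length f = 2240 × 0.71 = 1590.4 mm.
α = 2·arctan(22.3 / (2 × 1590.4)) = 2·arctan(0.00701) ≈ 0.8034°.

0.80°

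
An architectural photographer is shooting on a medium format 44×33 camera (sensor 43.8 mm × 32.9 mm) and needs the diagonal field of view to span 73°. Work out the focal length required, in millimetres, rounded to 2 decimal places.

37.02 mm

Sensor diagonal = √(43.8² + 32.9²) = √3000.8500 ≈ 54.7800 mm.
From α = 2·arctan(d/2f) we get f = d / (2·tan(α/2)).
With d = 54.7800 mm and α/2 = 36.5°, tan(α/2) ≈ 0.73996, so f ≈ 54.7800 / 1.47992 ≈ 37.0155 mm.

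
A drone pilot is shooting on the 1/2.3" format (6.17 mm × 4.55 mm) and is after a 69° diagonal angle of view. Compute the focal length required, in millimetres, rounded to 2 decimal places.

5.58 mm

Sensor diagonal = √(6.17² + 4.55²) = √58.7714 ≈ 7.6663 mm.
From α = 2·arctan(d/2f) we get f = d / (2·tan(α/2)).
With d = 7.6663 mm and α/2 = 34.5°, tan(α/2) ≈ 0.68728, so f ≈ 7.6663 / 1.37456 ≈ 5.5772 mm.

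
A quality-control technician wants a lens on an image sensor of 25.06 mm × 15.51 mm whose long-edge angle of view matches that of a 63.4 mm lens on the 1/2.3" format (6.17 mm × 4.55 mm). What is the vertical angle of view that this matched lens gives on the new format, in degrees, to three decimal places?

Equal long-edge AOV ⇒ f₂ = f₁ · 25.06/6.17 = 63.4 × 4.06159 ≈ 257.5047 mm.
Vertical AOV on the new format = 2·arctan(15.51 / (2 × 257.5047)) = 2·arctan(0.03012) ≈ 3.4500°.

3.450°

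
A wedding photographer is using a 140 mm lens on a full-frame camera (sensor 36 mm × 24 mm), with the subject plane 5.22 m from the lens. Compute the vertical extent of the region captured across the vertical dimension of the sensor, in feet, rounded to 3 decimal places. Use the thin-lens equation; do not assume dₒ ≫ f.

dₒ: 5.22 m = 5220 mm.
Similar triangles through the lens centre give W/dₒ = h/dᵢ; with 1/f = 1/dₒ + 1/dᵢ this gives W = h·(dₒ − f)/f.
W = 24 mm × (5220 − 140) / 140 = 24 × 36.2857 ≈ 870.857 mm = 870.857/304.8 ft = 2.85714 ft.

2.857 ft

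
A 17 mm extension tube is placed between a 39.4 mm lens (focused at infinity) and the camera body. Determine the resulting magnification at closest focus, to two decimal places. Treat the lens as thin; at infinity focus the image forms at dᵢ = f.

The tube moves the image plane from f to f + e, so dᵢ = 39.4 + 17 = 56.4 mm. Focus is achieved when 1/f = 1/dₒ + 1/dᵢ, giving dₒ = 1/(1/f − 1/(f+e)).
Magnification m = dᵢ/dₒ = (f+e)·(1/f − 1/(f+e)) = e/f = 17/39.4 ≈ 0.4315.

0.43×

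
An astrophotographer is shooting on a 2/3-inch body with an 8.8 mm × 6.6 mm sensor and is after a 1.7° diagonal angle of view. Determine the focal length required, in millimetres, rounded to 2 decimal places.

370.71 mm

Sensor diagonal = √(8.8² + 6.6²) = √121.0000 ≈ 11.0000 mm.
From α = 2·arctan(d/2f) we get f = d / (2·tan(α/2)).
With d = 11.0000 mm and α/2 = 0.85°, tan(α/2) ≈ 0.01484, so f ≈ 11.0000 / 0.02967 ≈ 370.7102 mm.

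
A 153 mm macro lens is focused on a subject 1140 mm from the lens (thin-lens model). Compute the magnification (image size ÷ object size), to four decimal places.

Thin lens: 1/f = 1/dₒ + 1/dᵢ → 1/dᵢ = 1/153 − 1/1140 = 0.0056588 mm⁻¹, so dᵢ ≈ 176.7173 mm.
Magnification m = dᵢ/dₒ = 176.7173/1140 ≈ 0.15502.

0.1550×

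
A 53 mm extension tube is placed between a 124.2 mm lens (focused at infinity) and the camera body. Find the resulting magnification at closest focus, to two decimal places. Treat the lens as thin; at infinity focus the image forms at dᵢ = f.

The tube moves the image plane from f to f + e, so dᵢ = 124.2 + 53 = 177.2 mm. Focus is achieved when 1/f = 1/dₒ + 1/dᵢ, giving dₒ = 1/(1/f − 1/(f+e)).
Magnification m = dᵢ/dₒ = (f+e)·(1/f − 1/(f+e)) = e/f = 53/124.2 ≈ 0.4267.

0.43×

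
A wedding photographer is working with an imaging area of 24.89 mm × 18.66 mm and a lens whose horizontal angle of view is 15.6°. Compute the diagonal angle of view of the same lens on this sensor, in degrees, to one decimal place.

19.4°

From the horizontal AOV: f = 24.89 / (2·tan(7.8°)) = 24.89 / 0.27397 ≈ 90.8507 mm.
Sensor diagonal = √(24.89² + 18.66²) = √967.7077 ≈ 31.1080 mm.
Diagonal AOV = 2·arctan(31.1080 / (2 × 90.8507)) = 2·arctan(0.17120) ≈ 19.4301°.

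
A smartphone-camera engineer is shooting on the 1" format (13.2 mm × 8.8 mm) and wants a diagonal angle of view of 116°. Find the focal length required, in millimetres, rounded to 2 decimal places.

4.96 mm

Sensor diagonal = √(13.2² + 8.8²) = √251.6800 ≈ 15.8644 mm.
From α = 2·arctan(d/2f) we get f = d / (2·tan(α/2)).
With d = 15.8644 mm and α/2 = 58°, tan(α/2) ≈ 1.60033, so f ≈ 15.8644 / 3.20067 ≈ 4.9566 mm.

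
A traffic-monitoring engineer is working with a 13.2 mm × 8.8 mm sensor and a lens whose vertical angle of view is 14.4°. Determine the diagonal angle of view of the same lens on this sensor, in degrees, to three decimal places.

From the vertical AOV: f = 8.8 / (2·tan(7.2°)) = 8.8 / 0.25266 ≈ 34.8296 mm.
Sensor diagonal = √(13.2² + 8.8²) = √251.6800 ≈ 15.8644 mm.
Diagonal AOV = 2·arctan(15.8644 / (2 × 34.8296)) = 2·arctan(0.22774) ≈ 25.6598°.

25.660°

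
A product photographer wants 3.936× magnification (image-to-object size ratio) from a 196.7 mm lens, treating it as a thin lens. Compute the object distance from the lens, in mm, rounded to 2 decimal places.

With m = dᵢ/dₒ and 1/f = 1/dₒ + 1/dᵢ, substituting dᵢ = m·dₒ gives 1/f = (1 + 1/m)/dₒ, hence dₒ = f·(1 + 1/m).
dₒ = 196.7 × (1 + 1/3.936) = 196.7 × 1.25407 ≈ 246.675 mm.

246.67 mm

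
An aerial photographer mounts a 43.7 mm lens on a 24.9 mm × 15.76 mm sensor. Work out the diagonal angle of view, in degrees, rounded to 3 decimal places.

37.265°

Sensor diagonal = √(24.9² + 15.76²) = √868.3876 ≈ 29.4684 mm.
Angle of view α = 2·arctan(d/2f) with d = 29.4684 mm and f = 43.7 mm.
d/2f = 0.33717; arctan(0.33717) ≈ 18.6324°, so α ≈ 37.2648°.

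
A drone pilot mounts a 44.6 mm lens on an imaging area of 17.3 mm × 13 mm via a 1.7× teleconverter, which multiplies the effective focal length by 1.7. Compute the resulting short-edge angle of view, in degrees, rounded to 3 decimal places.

9.800°

Effective focal length f = 44.6 × 1.7 = 75.82 mm.
α = 2·arctan(13 / (2 × 75.82)) = 2·arctan(0.08573) ≈ 9.7999°.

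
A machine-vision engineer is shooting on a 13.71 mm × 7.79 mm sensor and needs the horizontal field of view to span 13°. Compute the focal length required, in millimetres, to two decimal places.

60.17 mm

From α = 2·arctan(w/2f) we get f = w / (2·tan(α/2)).
With w = 13.71 mm and α/2 = 6.5°, tan(α/2) ≈ 0.11394, so f ≈ 13.71 / 0.22787 ≈ 60.1656 mm.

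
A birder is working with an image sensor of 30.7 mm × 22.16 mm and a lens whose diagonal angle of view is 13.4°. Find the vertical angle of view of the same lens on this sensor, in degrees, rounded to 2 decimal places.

Sensor diagonal = √(30.7² + 22.16²) = √1433.5556 ≈ 37.8623 mm.
From the diagonal AOV: f = 37.8623 / (2·tan(6.7°)) = 37.8623 / 0.23495 ≈ 161.1533 mm.
Vertical AOV = 2·arctan(22.16 / (2 × 161.1533)) = 2·arctan(0.06875) ≈ 7.8663°.

7.87°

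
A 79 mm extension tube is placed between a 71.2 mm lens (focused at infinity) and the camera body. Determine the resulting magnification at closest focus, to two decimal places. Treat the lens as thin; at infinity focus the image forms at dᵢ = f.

1.11×

The tube moves the image plane from f to f + e, so dᵢ = 71.2 + 79 = 150.2 mm. Focus is achieved when 1/f = 1/dₒ + 1/dᵢ, giving dₒ = 1/(1/f − 1/(f+e)).
Magnification m = dᵢ/dₒ = (f+e)·(1/f − 1/(f+e)) = e/f = 79/71.2 ≈ 1.1096.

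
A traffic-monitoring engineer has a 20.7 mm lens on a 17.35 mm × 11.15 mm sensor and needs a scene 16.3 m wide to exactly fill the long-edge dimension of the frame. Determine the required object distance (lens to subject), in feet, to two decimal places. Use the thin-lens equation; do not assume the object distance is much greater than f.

W: 16.3 m = 16300 mm.
Magnification m = w/W = dᵢ/dₒ; combined with 1/f = 1/dₒ + 1/dᵢ this gives dₒ = f·(1 + W/w).
dₒ = 20.7 mm × (1 + 16300/17.35) = 20.7 × 940.4813 ≈ 19467.962 mm = 19467.962/304.8 ft = 63.8713 ft.

63.87 ft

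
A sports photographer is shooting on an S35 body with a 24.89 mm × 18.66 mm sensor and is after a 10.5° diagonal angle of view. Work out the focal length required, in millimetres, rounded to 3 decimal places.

169.273 mm

Sensor diagonal = √(24.89² + 18.66²) = √967.7077 ≈ 31.1080 mm.
From α = 2·arctan(d/2f) we get f = d / (2·tan(α/2)).
With d = 31.1080 mm and α/2 = 5.25°, tan(α/2) ≈ 0.09189, so f ≈ 31.1080 / 0.18377 ≈ 169.2730 mm.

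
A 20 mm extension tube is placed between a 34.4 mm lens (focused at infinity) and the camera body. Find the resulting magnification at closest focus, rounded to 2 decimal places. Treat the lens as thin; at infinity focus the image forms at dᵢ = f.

The tube moves the image plane from f to f + e, so dᵢ = 34.4 + 20 = 54.4 mm. Focus is achieved when 1/f = 1/dₒ + 1/dᵢ, giving dₒ = 1/(1/f − 1/(f+e)).
Magnification m = dᵢ/dₒ = (f+e)·(1/f − 1/(f+e)) = e/f = 20/34.4 ≈ 0.5814.

0.58×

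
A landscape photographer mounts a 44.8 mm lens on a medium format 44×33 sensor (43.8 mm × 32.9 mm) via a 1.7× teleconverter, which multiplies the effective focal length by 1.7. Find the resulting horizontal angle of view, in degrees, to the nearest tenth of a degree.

32.1°

Effective focal length f = 44.8 × 1.7 = 76.16 mm.
α = 2·arctan(43.8 / (2 × 76.16)) = 2·arctan(0.28755) ≈ 32.0854°.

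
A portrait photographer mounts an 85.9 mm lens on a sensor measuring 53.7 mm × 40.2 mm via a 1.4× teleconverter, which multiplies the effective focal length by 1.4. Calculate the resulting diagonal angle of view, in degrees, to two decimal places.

Effective focal length f = 85.9 × 1.4 = 120.26 mm.
Sensor diagonal = √(53.7² + 40.2²) = √4499.7300 ≈ 67.0800 mm.
α = 2·arctan(67.080 / (2 × 120.26)) = 2·arctan(0.27890) ≈ 31.1671°.

31.17°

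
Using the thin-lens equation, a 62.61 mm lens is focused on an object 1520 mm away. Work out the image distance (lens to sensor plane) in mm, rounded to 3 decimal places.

65.300 mm

1/dᵢ = 1/f − 1/dₒ = 1/62.61 − 1/1520 = 0.0153140 mm⁻¹.
dᵢ = 1/0.0153140 ≈ 65.2997 mm.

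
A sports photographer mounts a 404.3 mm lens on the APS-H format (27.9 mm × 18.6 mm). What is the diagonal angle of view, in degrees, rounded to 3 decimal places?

Sensor diagonal = √(27.9² + 18.6²) = √1124.3700 ≈ 33.5316 mm.
Angle of view α = 2·arctan(d/2f) with d = 33.5316 mm and f = 404.3 mm.
d/2f = 0.04147; arctan(0.04147) ≈ 2.3746°, so α ≈ 4.7492°.

4.749°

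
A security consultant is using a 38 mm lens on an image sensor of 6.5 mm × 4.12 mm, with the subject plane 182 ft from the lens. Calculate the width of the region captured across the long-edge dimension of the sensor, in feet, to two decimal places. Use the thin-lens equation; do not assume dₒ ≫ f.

31.11 ft

dₒ: 182 ft × 304.8 mm/ft = 55473.60 mm.
Similar triangles through the lens centre give W/dₒ = w/dᵢ; with 1/f = 1/dₒ + 1/dᵢ this gives W = w·(dₒ − f)/f.
W = 6.5 mm × (55473.6 − 38) / 38 = 6.5 × 1458.8315 ≈ 9482.405 mm = 9482.405/304.8 ft = 31.1103 ft.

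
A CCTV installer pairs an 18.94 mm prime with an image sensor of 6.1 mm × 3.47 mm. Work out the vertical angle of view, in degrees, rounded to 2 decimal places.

10.47°

Angle of view α = 2·arctan(h/2f) with h = 3.47 mm and f = 18.94 mm.
h/2f = 0.09161; arctan(0.09161) ≈ 5.2340°, so α ≈ 10.4680°.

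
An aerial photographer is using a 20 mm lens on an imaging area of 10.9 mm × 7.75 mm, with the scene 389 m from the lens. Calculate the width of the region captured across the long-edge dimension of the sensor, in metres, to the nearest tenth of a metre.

212.0 m

dₒ: 389 m = 389000 mm.
Similar triangles through the lens centre give W/dₒ = w/dᵢ; with 1/f = 1/dₒ + 1/dᵢ this gives W = w·(dₒ − f)/f.
W = 10.9 mm × (389000 − 20) / 20 = 10.9 × 19449.0000 ≈ 211994.100 mm = 211.994 m.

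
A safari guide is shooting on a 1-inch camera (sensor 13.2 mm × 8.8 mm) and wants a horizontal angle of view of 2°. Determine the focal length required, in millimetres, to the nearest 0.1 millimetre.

From α = 2·arctan(w/2f) we get f = w / (2·tan(α/2)).
With w = 13.2 mm and α/2 = 1°, tan(α/2) ≈ 0.01746, so f ≈ 13.2 / 0.03491 ≈ 378.1137 mm.

378.1 mm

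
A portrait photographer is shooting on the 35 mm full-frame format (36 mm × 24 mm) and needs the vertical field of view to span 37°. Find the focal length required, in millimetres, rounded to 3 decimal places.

From α = 2·arctan(h/2f) we get f = h / (2·tan(α/2)).
With h = 24 mm and α/2 = 18.5°, tan(α/2) ≈ 0.33460, so f ≈ 24 / 0.66919 ≈ 35.8642 mm.

35.864 mm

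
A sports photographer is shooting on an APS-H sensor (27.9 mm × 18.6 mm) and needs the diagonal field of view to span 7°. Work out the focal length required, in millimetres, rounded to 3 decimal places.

274.119 mm

Sensor diagonal = √(27.9² + 18.6²) = √1124.3700 ≈ 33.5316 mm.
From α = 2·arctan(d/2f) we get f = d / (2·tan(α/2)).
With d = 33.5316 mm and α/2 = 3.5°, tan(α/2) ≈ 0.06116, so f ≈ 33.5316 / 0.12233 ≈ 274.1186 mm.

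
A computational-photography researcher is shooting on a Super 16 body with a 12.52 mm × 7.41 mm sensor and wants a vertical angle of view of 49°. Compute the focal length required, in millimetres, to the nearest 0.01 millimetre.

From α = 2·arctan(h/2f) we get f = h / (2·tan(α/2)).
With h = 7.41 mm and α/2 = 24.5°, tan(α/2) ≈ 0.45573, so f ≈ 7.41 / 0.91145 ≈ 8.1299 mm.

8.13 mm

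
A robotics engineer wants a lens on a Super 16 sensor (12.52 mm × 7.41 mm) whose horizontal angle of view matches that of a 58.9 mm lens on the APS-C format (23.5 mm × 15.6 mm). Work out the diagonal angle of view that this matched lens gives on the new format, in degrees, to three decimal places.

Equal horizontal AOV ⇒ f₂ = f₁ · 12.52/23.5 = 58.9 × 0.53277 ≈ 31.3799 mm.
Sensor diagonal = √(12.52² + 7.41²) = √211.6585 ≈ 14.5485 mm.
Diagonal AOV on the new format = 2·arctan(14.5485 / (2 × 31.3799)) = 2·arctan(0.23181) ≈ 26.1027°.

26.103°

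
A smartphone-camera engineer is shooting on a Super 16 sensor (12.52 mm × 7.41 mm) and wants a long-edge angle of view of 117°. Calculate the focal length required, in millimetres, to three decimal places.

3.836 mm

From α = 2·arctan(w/2f) we get f = w / (2·tan(α/2)).
With w = 12.52 mm and α/2 = 58.5°, tan(α/2) ≈ 1.63185, so f ≈ 12.52 / 3.26370 ≈ 3.8361 mm.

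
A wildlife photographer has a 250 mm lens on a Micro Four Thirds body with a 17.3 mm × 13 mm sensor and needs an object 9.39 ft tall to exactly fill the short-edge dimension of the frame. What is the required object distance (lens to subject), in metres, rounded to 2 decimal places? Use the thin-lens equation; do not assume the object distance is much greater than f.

W: 9.39 ft × 304.8 mm/ft = 2862.07 mm.
Magnification m = h/W = dᵢ/dₒ; combined with 1/f = 1/dₒ + 1/dᵢ this gives dₒ = f·(1 + W/h).
dₒ = 250 mm × (1 + 2862.07/13) = 250 × 221.1594 ≈ 55289.844 mm = 55.2898 m.

55.29 m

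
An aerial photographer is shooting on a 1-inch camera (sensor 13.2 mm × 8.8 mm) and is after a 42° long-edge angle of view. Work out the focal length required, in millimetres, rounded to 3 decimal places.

From α = 2·arctan(w/2f) we get f = w / (2·tan(α/2)).
With w = 13.2 mm and α/2 = 21°, tan(α/2) ≈ 0.38386, so f ≈ 13.2 / 0.76773 ≈ 17.1936 mm.

17.194 mm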